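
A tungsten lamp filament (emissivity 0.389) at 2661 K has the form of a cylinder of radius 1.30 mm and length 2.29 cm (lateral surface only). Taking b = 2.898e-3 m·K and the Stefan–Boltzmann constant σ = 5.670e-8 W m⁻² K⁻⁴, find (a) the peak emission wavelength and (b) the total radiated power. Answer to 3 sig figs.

λ_max ≈ 1.09×10³ nm; P ≈ 207 W

(a) λ_max = b/T = 2.898×10⁻³/2661 = 1.089×10⁻⁶ m = 1.09×10³ nm.
Lateral area A = 2πrL = 2π×1.30×10⁻³×0.0229 = 1.87050×10⁻⁴ m².
(b) P = εσAT⁴ = 0.389×5.670×10⁻⁸×1.87050×10⁻⁴×(2661)⁴ = 207 W.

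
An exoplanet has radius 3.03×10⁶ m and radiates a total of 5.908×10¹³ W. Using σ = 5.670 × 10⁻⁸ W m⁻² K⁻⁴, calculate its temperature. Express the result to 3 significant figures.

Surface area A = 4πR² = 4π(3.03×10⁶ m)² = 1.15371×10¹⁴ m².
P = σAT⁴ ⇒ T = (P/(σA))^(1/4) = (5.908×10¹³/(5.670×10⁻⁸×1.15371×10¹⁴))^(1/4) = 54.8 K.

T ≈ 54.8 K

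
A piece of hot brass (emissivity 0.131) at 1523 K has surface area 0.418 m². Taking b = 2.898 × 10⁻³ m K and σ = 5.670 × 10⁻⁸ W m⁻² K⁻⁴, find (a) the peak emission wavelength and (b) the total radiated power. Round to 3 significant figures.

(a) λ_max = b/T = 2.898×10⁻³/1523 = 1.903×10⁻⁶ m = 1.90×10³ nm.
Area A = 0.418 m².
(b) P = εσAT⁴ = 0.131×5.670×10⁻⁸×0.418×(1523)⁴ = 1.67×10⁴ W.

λ_max ≈ 1.90×10³ nm; P ≈ 1.67×10⁴ W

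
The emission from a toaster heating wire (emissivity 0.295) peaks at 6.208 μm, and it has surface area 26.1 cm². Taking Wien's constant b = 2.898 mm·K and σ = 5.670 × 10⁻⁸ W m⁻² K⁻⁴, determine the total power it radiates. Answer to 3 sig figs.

P ≈ 2.07 W

Wien's law: T = b/λ_max = 2.898×10⁻³/6.208×10⁻⁶ = 466.817 K.
Area A = 26.1 cm² = 2.61×10⁻³ m².
Then P = εσAT⁴ = 0.295×5.670×10⁻⁸×2.61×10⁻³×(466.817)⁴ = 2.07 W.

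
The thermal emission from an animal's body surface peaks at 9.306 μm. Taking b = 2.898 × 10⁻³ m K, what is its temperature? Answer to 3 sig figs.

Wien's law gives T = b/λ_max = (2.898×10⁻³ m·K)/(9.306×10⁻⁶ m) = 311 K.

T ≈ 311 K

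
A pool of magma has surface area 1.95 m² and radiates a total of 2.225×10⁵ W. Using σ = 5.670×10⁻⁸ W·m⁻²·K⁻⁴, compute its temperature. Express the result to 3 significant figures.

T ≈ 1.19×10³ K

Area A = 1.95 m².
P = σAT⁴ ⇒ T = (P/(σA))^(1/4) = (2.225×10⁵/(5.670×10⁻⁸×1.95))^(1/4) = 1.19×10³ K.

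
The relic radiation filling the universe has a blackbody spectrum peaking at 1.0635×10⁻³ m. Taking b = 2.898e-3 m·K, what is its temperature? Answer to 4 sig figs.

Wien's law gives T = b/λ_max = (2.898×10⁻³ m·K)/(1.0635×10⁻³ m) = 2.725 K.

T ≈ 2.725 K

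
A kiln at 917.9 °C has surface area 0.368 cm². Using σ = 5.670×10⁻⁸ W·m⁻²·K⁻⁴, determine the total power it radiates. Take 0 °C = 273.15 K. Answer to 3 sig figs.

P ≈ 4.20 W

T = 917.9 °C + 273.15 = 1191.05 K.
Area A = 0.368 cm² = 3.68×10⁻⁵ m².
P = σAT⁴ = 5.670×10⁻⁸ × 3.68×10⁻⁵ × (1191.05)⁴ = 4.20 W.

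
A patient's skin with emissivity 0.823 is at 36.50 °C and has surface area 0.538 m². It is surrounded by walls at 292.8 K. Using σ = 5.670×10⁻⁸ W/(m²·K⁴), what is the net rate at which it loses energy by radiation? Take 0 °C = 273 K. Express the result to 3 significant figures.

Net loss ≈ 45.8 W

T = 36.50 °C + 273 = 309.50 K.
Area A = 0.538 m².
Net radiated power P_net = εσA(T⁴ − T₀⁴) = 0.823×5.670×10⁻⁸×0.538×(309.50⁴ − 292.8⁴).
T⁴ − T₀⁴ = 9.17577×10⁹ − 7.34995×10⁹ = 1.82582×10⁹ K⁴, so P_net = 45.8 W.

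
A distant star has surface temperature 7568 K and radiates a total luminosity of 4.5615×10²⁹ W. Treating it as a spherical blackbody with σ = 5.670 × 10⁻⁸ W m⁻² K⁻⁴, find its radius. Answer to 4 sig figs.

L = 4πR²σT⁴ ⇒ R = √(L/(4πσT⁴)).
σT⁴ = 1.85998×10⁸ W/m², so R = √(4.5615×10²⁹/(4π×1.85998×10⁸)) = 1.397×10¹⁰ m.

R ≈ 1.397×10¹⁰ m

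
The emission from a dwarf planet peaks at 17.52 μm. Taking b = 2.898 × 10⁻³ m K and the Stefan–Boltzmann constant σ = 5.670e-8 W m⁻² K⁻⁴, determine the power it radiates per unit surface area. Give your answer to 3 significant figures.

Wien's law: T = b/λ_max = 2.898×10⁻³/1.752×10⁻⁵ = 165.411 K.
Then I = σT⁴ = 5.670×10⁻⁸×(165.411)⁴ = 42.4 W/m².

I ≈ 42.4 W/m²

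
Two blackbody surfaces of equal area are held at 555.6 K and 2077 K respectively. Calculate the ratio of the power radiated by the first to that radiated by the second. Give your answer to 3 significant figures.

With equal areas, P₁/P₂ = (T₁/T₂)⁴ = (555.6/2077)⁴ = 5.12×10⁻³.

P₁/P₂ ≈ 5.12×10⁻³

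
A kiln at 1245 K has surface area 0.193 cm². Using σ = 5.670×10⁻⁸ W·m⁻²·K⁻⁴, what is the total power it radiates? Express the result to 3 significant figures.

P ≈ 2.63 W

Area A = 0.193 cm² = 1.93×10⁻⁵ m².
P = σAT⁴ = 5.670×10⁻⁸ × 1.93×10⁻⁵ × (1245)⁴ = 2.63 W.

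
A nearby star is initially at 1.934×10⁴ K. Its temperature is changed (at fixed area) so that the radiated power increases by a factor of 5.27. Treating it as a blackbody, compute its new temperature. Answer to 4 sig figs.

P ∝ T⁴, so T₂/T₁ = (P₂/P₁)^(1/4) = (5.27)^(1/4) = 1.51514.
T₂ = 1.934×10⁴ × 1.51514 = 2.930×10⁴ K.

T₂ ≈ 2.930×10⁴ K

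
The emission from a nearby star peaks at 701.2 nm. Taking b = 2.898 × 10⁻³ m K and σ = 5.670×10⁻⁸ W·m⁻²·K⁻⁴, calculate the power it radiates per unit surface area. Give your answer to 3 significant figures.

Wien's law: T = b/λ_max = 2.898×10⁻³/7.012×10⁻⁷ = 4132.92 K.
Then I = σT⁴ = 5.670×10⁻⁸×(4132.92)⁴ = 1.65×10⁷ W/m².

I ≈ 1.65×10⁷ W/m²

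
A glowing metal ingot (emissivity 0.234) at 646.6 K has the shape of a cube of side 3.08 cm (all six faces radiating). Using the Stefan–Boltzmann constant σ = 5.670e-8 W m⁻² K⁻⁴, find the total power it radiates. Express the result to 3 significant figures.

Area A = 6s² = 6×(0.0308 m)² = 5.69184×10⁻³ m².
P = εσAT⁴ = 0.234 × 5.670×10⁻⁸ × 5.69184×10⁻³ × (646.6)⁴ = 13.2 W.

P ≈ 13.2 W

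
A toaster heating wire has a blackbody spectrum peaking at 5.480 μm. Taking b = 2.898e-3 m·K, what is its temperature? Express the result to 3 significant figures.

Wien's law gives T = b/λ_max = (2.898×10⁻³ m·K)/(5.480×10⁻⁶ m) = 529 K.

T ≈ 529 K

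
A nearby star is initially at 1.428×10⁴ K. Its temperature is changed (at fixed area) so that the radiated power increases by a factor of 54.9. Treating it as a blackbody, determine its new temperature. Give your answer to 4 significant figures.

P ∝ T⁴, so T₂/T₁ = (P₂/P₁)^(1/4) = (54.9)^(1/4) = 2.72203.
T₂ = 1.428×10⁴ × 2.72203 = 3.887×10⁴ K.

T₂ ≈ 3.887×10⁴ K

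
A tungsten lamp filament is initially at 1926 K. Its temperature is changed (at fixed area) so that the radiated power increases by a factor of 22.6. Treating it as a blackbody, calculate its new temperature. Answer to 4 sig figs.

P ∝ T⁴, so T₂/T₁ = (P₂/P₁)^(1/4) = (22.6)^(1/4) = 2.18035.
T₂ = 1926 × 2.18035 = 4199 K.

T₂ ≈ 4199 K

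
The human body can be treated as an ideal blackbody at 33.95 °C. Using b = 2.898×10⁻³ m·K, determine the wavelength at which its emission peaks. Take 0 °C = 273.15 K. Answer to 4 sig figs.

T = 33.95 °C + 273.15 = 307.10 K.
Wien's displacement law: λ_max = b/T = (2.898×10⁻³ m·K)/(307.10 K) = 9.4367×10⁻⁶ m.
That is 9.437 μm, in the infrared range.

λ_max ≈ 9.437 μm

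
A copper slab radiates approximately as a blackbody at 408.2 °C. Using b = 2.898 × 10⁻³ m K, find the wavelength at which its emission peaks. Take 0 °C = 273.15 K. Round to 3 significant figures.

T = 408.2 °C + 273.15 = 681.35 K.
Wien's displacement law: λ_max = b/T = (2.898×10⁻³ m·K)/(681.35 K) = 4.253×10⁻⁶ m.
That is 4.25 μm, in the infrared range.

λ_max ≈ 4.25 μm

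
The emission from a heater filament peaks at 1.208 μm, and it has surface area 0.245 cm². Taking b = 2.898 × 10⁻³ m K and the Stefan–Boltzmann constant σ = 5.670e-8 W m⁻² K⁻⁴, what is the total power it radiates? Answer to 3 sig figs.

P ≈ 46.0 W

Wien's law: T = b/λ_max = 2.898×10⁻³/1.208×10⁻⁶ = 2399.01 K.
Area A = 0.245 cm² = 2.45×10⁻⁵ m².
Then P = σAT⁴ = 5.670×10⁻⁸×2.45×10⁻⁵×(2399.01)⁴ = 46.0 W.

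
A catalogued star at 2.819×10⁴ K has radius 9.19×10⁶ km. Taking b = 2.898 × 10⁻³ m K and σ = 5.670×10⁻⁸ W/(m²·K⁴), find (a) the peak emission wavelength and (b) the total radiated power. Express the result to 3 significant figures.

(a) λ_max = b/T = 2.898×10⁻³/2.819×10⁴ = 1.028×10⁻⁷ m = 103 nm.
Surface area A = 4πR² = 4π(9.19×10⁹ m)² = 1.06131×10²¹ m².
(b) P = σAT⁴ = 5.670×10⁻⁸×1.06131×10²¹×(2.819×10⁴)⁴ = 3.80×10³¹ W.

λ_max ≈ 103 nm; P ≈ 3.80×10³¹ W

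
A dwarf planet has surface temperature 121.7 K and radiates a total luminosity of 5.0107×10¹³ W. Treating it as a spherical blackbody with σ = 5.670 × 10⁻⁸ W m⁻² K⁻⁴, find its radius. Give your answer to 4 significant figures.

R ≈ 5.662×10⁵ m

L = 4πR²σT⁴ ⇒ R = √(L/(4πσT⁴)).
σT⁴ = 12.4379 W/m², so R = √(5.0107×10¹³/(4π×12.4379)) = 5.662×10⁵ m.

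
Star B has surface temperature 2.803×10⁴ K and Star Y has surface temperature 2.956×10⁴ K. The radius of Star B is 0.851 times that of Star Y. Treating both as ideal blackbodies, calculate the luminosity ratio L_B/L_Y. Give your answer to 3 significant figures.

L ∝ R²T⁴, so L_B/L_Y = (R_B/R_Y)²(T_B/T_Y)⁴ = (0.851)² × (2.803×10⁴/2.956×10⁴)⁴ = 0.724201 × 0.808490 = 0.586.

L_B/L_Y ≈ 0.586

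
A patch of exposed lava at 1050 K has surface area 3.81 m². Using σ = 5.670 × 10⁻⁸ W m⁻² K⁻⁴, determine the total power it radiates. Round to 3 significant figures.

P ≈ 2.63×10⁵ W

Area A = 3.81 m².
P = σAT⁴ = 5.670×10⁻⁸ × 3.81 × (1050)⁴ = 2.63×10⁵ W.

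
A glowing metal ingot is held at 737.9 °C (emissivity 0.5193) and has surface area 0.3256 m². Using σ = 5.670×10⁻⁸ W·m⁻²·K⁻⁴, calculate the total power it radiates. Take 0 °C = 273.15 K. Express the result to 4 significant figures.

T = 737.9 °C + 273.15 = 1011.05 K.
Area A = 0.3256 m².
P = εσAT⁴ = 0.5193 × 5.670×10⁻⁸ × 0.3256 × (1011.05)⁴ = 1.002×10⁴ W.

P ≈ 1.002×10⁴ W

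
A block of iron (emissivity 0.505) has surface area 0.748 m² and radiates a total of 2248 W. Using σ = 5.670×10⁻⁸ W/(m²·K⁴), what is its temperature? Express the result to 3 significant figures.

T ≈ 569 K

Area A = 0.748 m².
P = εσAT⁴ ⇒ T = (P/(εσA))^(1/4) = (2248/(0.505×5.670×10⁻⁸×0.748))^(1/4) = 569 K.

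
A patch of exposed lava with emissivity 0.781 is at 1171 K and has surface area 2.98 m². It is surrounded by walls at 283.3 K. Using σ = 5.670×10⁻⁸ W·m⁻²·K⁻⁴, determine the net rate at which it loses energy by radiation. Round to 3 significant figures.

Net loss ≈ 2.47×10⁵ W

Area A = 2.98 m².
Net radiated power P_net = εσA(T⁴ − T₀⁴) = 0.781×5.670×10⁻⁸×2.98×(1171⁴ − 283.3⁴).
T⁴ − T₀⁴ = 1.88030×10¹² − 6.44149×10⁹ = 1.87386×10¹² K⁴, so P_net = 2.47×10⁵ W.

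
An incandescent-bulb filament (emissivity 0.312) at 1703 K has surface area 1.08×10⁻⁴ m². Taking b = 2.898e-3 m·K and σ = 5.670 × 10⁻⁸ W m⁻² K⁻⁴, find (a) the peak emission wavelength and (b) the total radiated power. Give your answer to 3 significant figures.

(a) λ_max = b/T = 2.898×10⁻³/1703 = 1.702×10⁻⁶ m = 1.70×10³ nm.
Area A = 1.08×10⁻⁴ m².
(b) P = εσAT⁴ = 0.312×5.670×10⁻⁸×1.08×10⁻⁴×(1703)⁴ = 16.1 W.

λ_max ≈ 1.70×10³ nm; P ≈ 16.1 W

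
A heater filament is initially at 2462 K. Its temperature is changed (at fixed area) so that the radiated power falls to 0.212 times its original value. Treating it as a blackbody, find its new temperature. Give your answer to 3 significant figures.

T₂ ≈ 1.67×10³ K

P ∝ T⁴, so T₂/T₁ = (P₂/P₁)^(1/4) = (0.212)^(1/4) = 0.678553.
T₂ = 2462 × 0.678553 = 1.67×10³ K.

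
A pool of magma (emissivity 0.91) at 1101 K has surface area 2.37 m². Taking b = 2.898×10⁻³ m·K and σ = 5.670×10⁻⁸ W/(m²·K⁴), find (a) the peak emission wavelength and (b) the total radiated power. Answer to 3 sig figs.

λ_max ≈ 2.63 μm; P ≈ 1.80×10⁵ W

(a) λ_max = b/T = 2.898×10⁻³/1101 = 2.632×10⁻⁶ m = 2.63 μm.
Area A = 2.37 m².
(b) P = εσAT⁴ = 0.91×5.670×10⁻⁸×2.37×(1101)⁴ = 1.80×10⁵ W.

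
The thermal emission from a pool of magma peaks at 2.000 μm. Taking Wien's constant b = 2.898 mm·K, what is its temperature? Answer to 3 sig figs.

Wien's law gives T = b/λ_max = (2.898×10⁻³ m·K)/(2.000×10⁻⁶ m) = 1.45×10³ K.

T ≈ 1.45×10³ K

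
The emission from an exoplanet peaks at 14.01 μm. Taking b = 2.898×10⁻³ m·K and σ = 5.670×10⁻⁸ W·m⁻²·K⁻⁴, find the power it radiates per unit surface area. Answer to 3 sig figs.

Wien's law: T = b/λ_max = 2.898×10⁻³/1.401×10⁻⁵ = 206.852 K.
Then I = σT⁴ = 5.670×10⁻⁸×(206.852)⁴ = 104 W/m².

I ≈ 104 W/m²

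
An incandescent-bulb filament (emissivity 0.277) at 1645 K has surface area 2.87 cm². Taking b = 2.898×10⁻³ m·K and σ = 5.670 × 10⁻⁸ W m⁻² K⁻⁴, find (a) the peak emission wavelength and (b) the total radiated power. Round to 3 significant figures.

λ_max ≈ 1.76 μm; P ≈ 33.0 W

(a) λ_max = b/T = 2.898×10⁻³/1645 = 1.762×10⁻⁶ m = 1.76 μm.
Area A = 2.87 cm² = 2.87×10⁻⁴ m².
(b) P = εσAT⁴ = 0.277×5.670×10⁻⁸×2.87×10⁻⁴×(1645)⁴ = 33.0 W.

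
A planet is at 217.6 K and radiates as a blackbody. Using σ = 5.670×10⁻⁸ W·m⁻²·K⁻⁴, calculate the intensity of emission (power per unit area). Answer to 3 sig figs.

I ≈ 127 W/m²

Stefan–Boltzmann: I = σT⁴ = 5.670×10⁻⁸ × (217.6)⁴ = 127 W/m².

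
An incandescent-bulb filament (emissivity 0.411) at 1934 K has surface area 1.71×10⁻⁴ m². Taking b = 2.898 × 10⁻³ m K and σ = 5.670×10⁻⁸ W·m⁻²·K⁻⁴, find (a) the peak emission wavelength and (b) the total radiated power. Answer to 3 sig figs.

(a) λ_max = b/T = 2.898×10⁻³/1934 = 1.498×10⁻⁶ m = 1.50 μm.
Area A = 1.71×10⁻⁴ m².
(b) P = εσAT⁴ = 0.411×5.670×10⁻⁸×1.71×10⁻⁴×(1934)⁴ = 55.8 W.

λ_max ≈ 1.50 μm; P ≈ 55.8 W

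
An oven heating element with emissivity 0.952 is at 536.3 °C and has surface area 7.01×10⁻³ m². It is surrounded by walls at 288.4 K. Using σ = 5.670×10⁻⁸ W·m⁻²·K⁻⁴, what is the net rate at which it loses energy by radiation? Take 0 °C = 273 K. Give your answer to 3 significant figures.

T = 536.3 °C + 273 = 809.3 K.
Area A = 7.01×10⁻³ m².
Net radiated power P_net = εσA(T⁴ − T₀⁴) = 0.952×5.670×10⁻⁸×7.01×10⁻³×(809.3⁴ − 288.4⁴).
T⁴ − T₀⁴ = 4.28981×10¹¹ − 6.91801×10⁹ = 4.22063×10¹¹ K⁴, so P_net = 160 W.

Net loss ≈ 160 W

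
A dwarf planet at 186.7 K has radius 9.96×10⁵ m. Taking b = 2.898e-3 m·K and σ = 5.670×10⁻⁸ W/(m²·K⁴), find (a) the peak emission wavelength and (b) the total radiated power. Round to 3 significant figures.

λ_max ≈ 15.5 μm; P ≈ 8.59×10¹⁴ W

(a) λ_max = b/T = 2.898×10⁻³/186.7 = 1.552×10⁻⁵ m = 15.5 μm.
Surface area A = 4πR² = 4π(9.96×10⁵ m)² = 1.24660×10¹³ m².
(b) P = σAT⁴ = 5.670×10⁻⁸×1.24660×10¹³×(186.7)⁴ = 8.59×10¹⁴ W.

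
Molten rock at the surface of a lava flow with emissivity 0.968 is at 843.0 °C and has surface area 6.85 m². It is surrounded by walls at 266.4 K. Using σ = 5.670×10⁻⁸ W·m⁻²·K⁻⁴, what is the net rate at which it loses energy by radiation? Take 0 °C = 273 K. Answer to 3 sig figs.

T = 843.0 °C + 273 = 1116.0 K.
Area A = 6.85 m².
Net radiated power P_net = εσA(T⁴ − T₀⁴) = 0.968×5.670×10⁻⁸×6.85×(1116.0⁴ − 266.4⁴).
T⁴ − T₀⁴ = 1.55116×10¹² − 5.03659×10⁹ = 1.54612×10¹² K⁴, so P_net = 5.81×10⁵ W.

Net loss ≈ 5.81×10⁵ W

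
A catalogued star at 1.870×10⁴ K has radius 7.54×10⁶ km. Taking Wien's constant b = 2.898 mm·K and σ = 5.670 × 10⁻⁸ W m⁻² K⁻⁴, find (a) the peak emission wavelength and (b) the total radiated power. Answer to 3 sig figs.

λ_max ≈ 155 nm; P ≈ 4.95×10³⁰ W

(a) λ_max = b/T = 2.898×10⁻³/1.870×10⁴ = 1.550×10⁻⁷ m = 155 nm.
Surface area A = 4πR² = 4π(7.54×10⁹ m)² = 7.14418×10²⁰ m².
(b) P = σAT⁴ = 5.670×10⁻⁸×7.14418×10²⁰×(1.870×10⁴)⁴ = 4.95×10³⁰ W.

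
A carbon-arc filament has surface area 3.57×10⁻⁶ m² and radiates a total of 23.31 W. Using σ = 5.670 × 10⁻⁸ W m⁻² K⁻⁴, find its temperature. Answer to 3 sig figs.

T ≈ 3.28×10³ K

Area A = 3.57×10⁻⁶ m².
P = σAT⁴ ⇒ T = (P/(σA))^(1/4) = (23.31/(5.670×10⁻⁸×3.57×10⁻⁶))^(1/4) = 3.28×10³ K.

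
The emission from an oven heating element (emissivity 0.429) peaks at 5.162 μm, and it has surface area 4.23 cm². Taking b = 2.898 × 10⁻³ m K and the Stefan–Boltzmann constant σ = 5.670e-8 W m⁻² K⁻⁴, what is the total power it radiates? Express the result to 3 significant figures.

Wien's law: T = b/λ_max = 2.898×10⁻³/5.162×10⁻⁶ = 561.410 K.
Area A = 4.23 cm² = 4.23×10⁻⁴ m².
Then P = εσAT⁴ = 0.429×5.670×10⁻⁸×4.23×10⁻⁴×(561.410)⁴ = 1.02 W.

P ≈ 1.02 W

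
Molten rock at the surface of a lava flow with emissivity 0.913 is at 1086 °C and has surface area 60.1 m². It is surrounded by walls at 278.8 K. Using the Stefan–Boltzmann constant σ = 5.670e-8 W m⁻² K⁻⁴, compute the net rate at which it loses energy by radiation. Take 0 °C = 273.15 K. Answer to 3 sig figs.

T = 1086 °C + 273.15 = 1359.15 K.
Area A = 60.1 m².
Net radiated power P_net = εσA(T⁴ − T₀⁴) = 0.913×5.670×10⁻⁸×60.1×(1359.15⁴ − 278.8⁴).
T⁴ − T₀⁴ = 3.41248×10¹² − 6.04187×10⁹ = 3.40644×10¹² K⁴, so P_net = 1.06×10⁷ W.

Net loss ≈ 1.06×10⁷ W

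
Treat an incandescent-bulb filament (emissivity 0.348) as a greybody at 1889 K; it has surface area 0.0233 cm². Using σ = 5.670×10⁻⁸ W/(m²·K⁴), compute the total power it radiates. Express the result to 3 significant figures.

Area A = 0.0233 cm² = 2.33×10⁻⁶ m².
P = εσAT⁴ = 0.348 × 5.670×10⁻⁸ × 2.33×10⁻⁶ × (1889)⁴ = 0.585 W.

P ≈ 0.585 W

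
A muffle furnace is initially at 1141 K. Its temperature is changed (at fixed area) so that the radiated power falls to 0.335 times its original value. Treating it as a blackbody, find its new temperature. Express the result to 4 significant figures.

T₂ ≈ 868.1 K

P ∝ T⁴, so T₂/T₁ = (P₂/P₁)^(1/4) = (0.335)^(1/4) = 0.760784.
T₂ = 1141 × 0.760784 = 868.1 K.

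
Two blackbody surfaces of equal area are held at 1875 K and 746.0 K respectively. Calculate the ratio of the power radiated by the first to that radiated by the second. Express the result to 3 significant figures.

With equal areas, P₁/P₂ = (T₁/T₂)⁴ = (1875/746.0)⁴ = 39.9.

P₁/P₂ ≈ 39.9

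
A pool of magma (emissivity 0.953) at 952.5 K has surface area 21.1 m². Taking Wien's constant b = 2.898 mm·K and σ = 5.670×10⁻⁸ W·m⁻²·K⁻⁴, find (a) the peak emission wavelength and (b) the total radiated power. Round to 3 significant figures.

(a) λ_max = b/T = 2.898×10⁻³/952.5 = 3.043×10⁻⁶ m = 3.04 μm.
Area A = 21.1 m².
(b) P = εσAT⁴ = 0.953×5.670×10⁻⁸×21.1×(952.5)⁴ = 9.38×10⁵ W.

λ_max ≈ 3.04 μm; P ≈ 9.38×10⁵ W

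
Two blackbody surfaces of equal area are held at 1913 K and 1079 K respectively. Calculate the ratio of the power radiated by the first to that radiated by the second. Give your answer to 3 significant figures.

P₁/P₂ ≈ 9.88

With equal areas, P₁/P₂ = (T₁/T₂)⁴ = (1913/1079)⁴ = 9.88.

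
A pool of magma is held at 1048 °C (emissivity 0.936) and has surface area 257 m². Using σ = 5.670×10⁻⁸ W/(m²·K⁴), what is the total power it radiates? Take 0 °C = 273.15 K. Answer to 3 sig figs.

T = 1048 °C + 273.15 = 1321.15 K.
Area A = 257 m².
P = εσAT⁴ = 0.936 × 5.670×10⁻⁸ × 257 × (1321.15)⁴ = 4.16×10⁷ W.

P ≈ 4.16×10⁷ W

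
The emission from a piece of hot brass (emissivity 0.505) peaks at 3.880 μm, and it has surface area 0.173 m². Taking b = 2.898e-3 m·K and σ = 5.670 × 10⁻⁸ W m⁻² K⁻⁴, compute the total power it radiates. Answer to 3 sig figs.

Wien's law: T = b/λ_max = 2.898×10⁻³/3.880×10⁻⁶ = 746.907 K.
Area A = 0.173 m².
Then P = εσAT⁴ = 0.505×5.670×10⁻⁸×0.173×(746.907)⁴ = 1.54×10³ W.

P ≈ 1.54×10³ W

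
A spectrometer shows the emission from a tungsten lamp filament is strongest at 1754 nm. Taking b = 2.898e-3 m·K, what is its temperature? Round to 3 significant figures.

T ≈ 1.65×10³ K

Wien's law gives T = b/λ_max = (2.898×10⁻³ m·K)/(1.754×10⁻⁶ m) = 1.65×10³ K.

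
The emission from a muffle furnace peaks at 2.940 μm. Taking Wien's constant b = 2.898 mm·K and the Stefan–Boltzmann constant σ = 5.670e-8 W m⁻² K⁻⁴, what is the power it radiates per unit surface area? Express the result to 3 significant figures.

Wien's law: T = b/λ_max = 2.898×10⁻³/2.940×10⁻⁶ = 985.714 K.
Then I = σT⁴ = 5.670×10⁻⁸×(985.714)⁴ = 5.35×10⁴ W/m².

I ≈ 5.35×10⁴ W/m²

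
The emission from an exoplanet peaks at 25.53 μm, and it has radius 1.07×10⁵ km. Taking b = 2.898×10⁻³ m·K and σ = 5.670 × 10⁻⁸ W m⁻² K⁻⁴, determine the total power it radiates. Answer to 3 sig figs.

P ≈ 1.35×10¹⁸ W

Wien's law: T = b/λ_max = 2.898×10⁻³/2.553×10⁻⁵ = 113.514 K.
Surface area A = 4πR² = 4π(1.07×10⁸ m)² = 1.43872×10¹⁷ m².
Then P = σAT⁴ = 5.670×10⁻⁸×1.43872×10¹⁷×(113.514)⁴ = 1.35×10¹⁸ W.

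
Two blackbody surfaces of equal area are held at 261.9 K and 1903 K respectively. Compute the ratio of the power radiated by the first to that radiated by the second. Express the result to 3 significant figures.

With equal areas, P₁/P₂ = (T₁/T₂)⁴ = (261.9/1903)⁴ = 3.59×10⁻⁴.

P₁/P₂ ≈ 3.59×10⁻⁴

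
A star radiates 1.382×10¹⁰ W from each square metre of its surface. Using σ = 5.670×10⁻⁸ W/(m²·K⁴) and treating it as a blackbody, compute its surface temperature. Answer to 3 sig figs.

I = σT⁴, so T = (I/σ)^(1/4) = (1.382×10¹⁰/(5.670×10⁻⁸))^(1/4) = 2.22×10⁴ K.

T ≈ 2.22×10⁴ K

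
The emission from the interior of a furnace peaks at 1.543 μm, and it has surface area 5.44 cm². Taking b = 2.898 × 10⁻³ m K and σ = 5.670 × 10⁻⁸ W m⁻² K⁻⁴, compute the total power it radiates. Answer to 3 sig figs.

P ≈ 384 W

Wien's law: T = b/λ_max = 2.898×10⁻³/1.543×10⁻⁶ = 1878.16 K.
Area A = 5.44 cm² = 5.44×10⁻⁴ m².
Then P = σAT⁴ = 5.670×10⁻⁸×5.44×10⁻⁴×(1878.16)⁴ = 384 W.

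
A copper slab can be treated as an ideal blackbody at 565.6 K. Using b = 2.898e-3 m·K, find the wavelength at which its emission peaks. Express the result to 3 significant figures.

λ_max ≈ 5.12 μm

Wien's displacement law: λ_max = b/T = (2.898×10⁻³ m·K)/(565.6 K) = 5.124×10⁻⁶ m.
That is 5.12 μm, in the infrared range.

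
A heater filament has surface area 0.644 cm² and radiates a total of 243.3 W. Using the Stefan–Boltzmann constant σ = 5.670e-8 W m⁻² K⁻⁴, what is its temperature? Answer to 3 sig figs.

T ≈ 2.86×10³ K

Area A = 0.644 cm² = 6.44×10⁻⁵ m².
P = σAT⁴ ⇒ T = (P/(σA))^(1/4) = (243.3/(5.670×10⁻⁸×6.44×10⁻⁵))^(1/4) = 2.86×10³ K.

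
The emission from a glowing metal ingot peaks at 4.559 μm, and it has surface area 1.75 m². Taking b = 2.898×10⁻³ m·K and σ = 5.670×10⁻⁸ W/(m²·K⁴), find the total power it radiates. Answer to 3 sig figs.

P ≈ 1.62×10⁴ W

Wien's law: T = b/λ_max = 2.898×10⁻³/4.559×10⁻⁶ = 635.666 K.
Area A = 1.75 m².
Then P = σAT⁴ = 5.670×10⁻⁸×1.75×(635.666)⁴ = 1.62×10⁴ W.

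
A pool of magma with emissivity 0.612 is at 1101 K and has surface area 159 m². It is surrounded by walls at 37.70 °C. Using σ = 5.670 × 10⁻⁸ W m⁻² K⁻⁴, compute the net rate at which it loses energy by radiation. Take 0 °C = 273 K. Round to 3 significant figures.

Surroundings: T = 37.70 °C + 273 = 310.70 K.
Area A = 159 m².
Net radiated power P_net = εσA(T⁴ − T₀⁴) = 0.612×5.670×10⁻⁸×159×(1101⁴ − 310.70⁴).
T⁴ − T₀⁴ = 1.46943×10¹² − 9.31891×10⁹ = 1.46011×10¹² K⁴, so P_net = 8.06×10⁶ W.

Net loss ≈ 8.06×10⁶ W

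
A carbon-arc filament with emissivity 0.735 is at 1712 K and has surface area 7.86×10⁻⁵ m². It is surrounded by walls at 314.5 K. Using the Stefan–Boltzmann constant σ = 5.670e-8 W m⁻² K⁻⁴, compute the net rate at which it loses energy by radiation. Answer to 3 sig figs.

Area A = 7.86×10⁻⁵ m².
Net radiated power P_net = εσA(T⁴ − T₀⁴) = 0.735×5.670×10⁻⁸×7.86×10⁻⁵×(1712⁴ − 314.5⁴).
T⁴ − T₀⁴ = 8.59043×10¹² − 9.78324×10⁹ = 8.58065×10¹² K⁴, so P_net = 28.1 W.

Net loss ≈ 28.1 W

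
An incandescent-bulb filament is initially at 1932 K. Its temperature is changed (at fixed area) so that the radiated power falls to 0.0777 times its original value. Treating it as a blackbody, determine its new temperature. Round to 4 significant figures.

T₂ ≈ 1020 K

P ∝ T⁴, so T₂/T₁ = (P₂/P₁)^(1/4) = (0.0777)^(1/4) = 0.527965.
T₂ = 1932 × 0.527965 = 1020 K.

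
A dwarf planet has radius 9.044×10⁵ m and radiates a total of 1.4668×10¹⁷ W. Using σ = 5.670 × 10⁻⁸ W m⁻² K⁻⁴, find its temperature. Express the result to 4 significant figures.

T ≈ 708.3 K

Surface area A = 4πR² = 4π(9.044×10⁵ m)² = 1.02785×10¹³ m².
P = σAT⁴ ⇒ T = (P/(σA))^(1/4) = (1.4668×10¹⁷/(5.670×10⁻⁸×1.02785×10¹³))^(1/4) = 708.3 K.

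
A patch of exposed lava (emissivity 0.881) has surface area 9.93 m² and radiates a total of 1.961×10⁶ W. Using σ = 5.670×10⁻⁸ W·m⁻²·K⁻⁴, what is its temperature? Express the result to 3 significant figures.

Area A = 9.93 m².
P = εσAT⁴ ⇒ T = (P/(εσA))^(1/4) = (1.961×10⁶/(0.881×5.670×10⁻⁸×9.93))^(1/4) = 1.41×10³ K.

T ≈ 1.41×10³ K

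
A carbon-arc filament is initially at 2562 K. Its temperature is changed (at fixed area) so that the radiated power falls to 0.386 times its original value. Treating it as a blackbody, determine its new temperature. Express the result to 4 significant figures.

P ∝ T⁴, so T₂/T₁ = (P₂/P₁)^(1/4) = (0.386)^(1/4) = 0.788219.
T₂ = 2562 × 0.788219 = 2019 K.

T₂ ≈ 2019 K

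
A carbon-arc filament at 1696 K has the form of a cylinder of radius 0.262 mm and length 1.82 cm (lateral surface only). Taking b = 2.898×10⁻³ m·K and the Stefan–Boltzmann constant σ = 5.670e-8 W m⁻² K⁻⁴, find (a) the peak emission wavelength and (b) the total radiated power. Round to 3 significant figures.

(a) λ_max = b/T = 2.898×10⁻³/1696 = 1.709×10⁻⁶ m = 1.71 μm.
Lateral area A = 2πrL = 2π×2.62×10⁻⁴×0.0182 = 2.99607×10⁻⁵ m².
(b) P = σAT⁴ = 5.670×10⁻⁸×2.99607×10⁻⁵×(1696)⁴ = 14.1 W.

λ_max ≈ 1.71 μm; P ≈ 14.1 W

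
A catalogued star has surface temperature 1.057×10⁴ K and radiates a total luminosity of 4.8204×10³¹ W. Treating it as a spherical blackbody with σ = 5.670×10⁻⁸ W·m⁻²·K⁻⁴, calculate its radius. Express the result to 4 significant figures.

L = 4πR²σT⁴ ⇒ R = √(L/(4πσT⁴)).
σT⁴ = 7.07755×10⁸ W/m², so R = √(4.8204×10³¹/(4π×7.07755×10⁸)) = 7.362×10¹⁰ m.

R ≈ 7.362×10¹⁰ m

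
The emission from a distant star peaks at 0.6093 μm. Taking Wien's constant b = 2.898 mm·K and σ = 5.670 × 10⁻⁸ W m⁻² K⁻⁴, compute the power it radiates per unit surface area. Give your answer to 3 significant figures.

I ≈ 2.90×10⁷ W/m²

Wien's law: T = b/λ_max = 2.898×10⁻³/6.093×10⁻⁷ = 4756.28 K.
Then I = σT⁴ = 5.670×10⁻⁸×(4756.28)⁴ = 2.90×10⁷ W/m².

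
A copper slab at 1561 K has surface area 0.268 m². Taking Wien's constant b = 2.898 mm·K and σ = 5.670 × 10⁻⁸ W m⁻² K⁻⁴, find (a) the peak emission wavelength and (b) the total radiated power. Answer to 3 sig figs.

λ_max ≈ 1.86 μm; P ≈ 9.02×10⁴ W

(a) λ_max = b/T = 2.898×10⁻³/1561 = 1.857×10⁻⁶ m = 1.86 μm.
Area A = 0.268 m².
(b) P = σAT⁴ = 5.670×10⁻⁸×0.268×(1561)⁴ = 9.02×10⁴ W.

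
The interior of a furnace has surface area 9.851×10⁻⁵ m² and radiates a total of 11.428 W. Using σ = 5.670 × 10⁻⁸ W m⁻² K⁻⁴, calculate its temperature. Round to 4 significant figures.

Area A = 9.851×10⁻⁵ m².
P = σAT⁴ ⇒ T = (P/(σA))^(1/4) = (11.428/(5.670×10⁻⁸×9.851×10⁻⁵))^(1/4) = 1196 K.

T ≈ 1196 K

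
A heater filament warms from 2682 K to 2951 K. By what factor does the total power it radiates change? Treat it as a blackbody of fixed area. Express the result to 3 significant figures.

P ∝ T⁴, so P₂/P₁ = (T₂/T₁)⁴ = (2951/2682)⁴ = (1.10030)⁴ = 1.47.

P₂/P₁ ≈ 1.47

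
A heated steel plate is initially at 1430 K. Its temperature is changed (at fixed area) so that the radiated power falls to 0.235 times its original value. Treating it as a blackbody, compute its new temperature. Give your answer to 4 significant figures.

P ∝ T⁴, so T₂/T₁ = (P₂/P₁)^(1/4) = (0.235)^(1/4) = 0.696253.
T₂ = 1430 × 0.696253 = 995.6 K.

T₂ ≈ 995.6 K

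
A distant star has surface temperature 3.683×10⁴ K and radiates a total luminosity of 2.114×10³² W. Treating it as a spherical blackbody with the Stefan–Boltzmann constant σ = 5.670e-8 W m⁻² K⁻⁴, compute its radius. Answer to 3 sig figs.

L = 4πR²σT⁴ ⇒ R = √(L/(4πσT⁴)).
σT⁴ = 1.04325×10¹¹ W/m², so R = √(2.114×10³²/(4π×1.04325×10¹¹)) = 1.27×10¹⁰ m.

R ≈ 1.27×10¹⁰ m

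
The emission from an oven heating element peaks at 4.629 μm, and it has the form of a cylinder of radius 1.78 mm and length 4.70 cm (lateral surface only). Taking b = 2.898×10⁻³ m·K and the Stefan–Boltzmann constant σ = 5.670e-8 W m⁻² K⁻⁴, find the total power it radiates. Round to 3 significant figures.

Wien's law: T = b/λ_max = 2.898×10⁻³/4.629×10⁻⁶ = 626.053 K.
Lateral area A = 2πrL = 2π×1.78×10⁻³×0.0470 = 5.25651×10⁻⁴ m².
Then P = σAT⁴ = 5.670×10⁻⁸×5.25651×10⁻⁴×(626.053)⁴ = 4.58 W.

P ≈ 4.58 W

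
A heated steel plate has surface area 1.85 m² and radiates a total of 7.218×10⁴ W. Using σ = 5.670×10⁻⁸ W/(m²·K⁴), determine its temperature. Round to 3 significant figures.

Area A = 1.85 m².
P = σAT⁴ ⇒ T = (P/(σA))^(1/4) = (7.218×10⁴/(5.670×10⁻⁸×1.85))^(1/4) = 911 K.

T ≈ 911 K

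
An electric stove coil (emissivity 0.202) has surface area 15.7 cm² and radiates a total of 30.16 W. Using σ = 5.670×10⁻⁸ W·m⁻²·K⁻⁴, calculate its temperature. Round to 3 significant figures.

Area A = 15.7 cm² = 1.57×10⁻³ m².
P = εσAT⁴ ⇒ T = (P/(εσA))^(1/4) = (30.16/(0.202×5.670×10⁻⁸×1.57×10⁻³))^(1/4) = 1.14×10³ K.

T ≈ 1.14×10³ K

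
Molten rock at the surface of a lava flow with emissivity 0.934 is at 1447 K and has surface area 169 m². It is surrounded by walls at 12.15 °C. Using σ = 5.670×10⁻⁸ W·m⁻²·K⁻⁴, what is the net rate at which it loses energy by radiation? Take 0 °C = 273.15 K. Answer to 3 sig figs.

Surroundings: T = 12.15 °C + 273.15 = 285.30 K.
Area A = 169 m².
Net radiated power P_net = εσA(T⁴ − T₀⁴) = 0.934×5.670×10⁻⁸×169×(1447⁴ − 285.30⁴).
T⁴ − T₀⁴ = 4.38404×10¹² − 6.62532×10⁹ = 4.37741×10¹² K⁴, so P_net = 3.92×10⁷ W.

Net loss ≈ 3.92×10⁷ W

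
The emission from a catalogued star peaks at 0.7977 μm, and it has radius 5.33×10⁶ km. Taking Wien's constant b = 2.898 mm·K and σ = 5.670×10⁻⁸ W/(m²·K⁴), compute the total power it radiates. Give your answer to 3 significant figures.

Wien's law: T = b/λ_max = 2.898×10⁻³/7.977×10⁻⁷ = 3632.94 K.
Surface area A = 4πR² = 4π(5.33×10⁹ m)² = 3.56997×10²⁰ m².
Then P = σAT⁴ = 5.670×10⁻⁸×3.56997×10²⁰×(3632.94)⁴ = 3.53×10²⁷ W.

P ≈ 3.53×10²⁷ W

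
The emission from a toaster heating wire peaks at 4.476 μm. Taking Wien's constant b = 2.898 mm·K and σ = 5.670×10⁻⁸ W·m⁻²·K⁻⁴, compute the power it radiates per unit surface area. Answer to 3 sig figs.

Wien's law: T = b/λ_max = 2.898×10⁻³/4.476×10⁻⁶ = 647.453 K.
Then I = σT⁴ = 5.670×10⁻⁸×(647.453)⁴ = 9.96×10³ W/m².

I ≈ 9.96×10³ W/m²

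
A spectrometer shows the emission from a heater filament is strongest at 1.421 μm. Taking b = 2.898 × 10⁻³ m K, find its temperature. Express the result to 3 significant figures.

Wien's law gives T = b/λ_max = (2.898×10⁻³ m·K)/(1.421×10⁻⁶ m) = 2.04×10³ K.

T ≈ 2.04×10³ K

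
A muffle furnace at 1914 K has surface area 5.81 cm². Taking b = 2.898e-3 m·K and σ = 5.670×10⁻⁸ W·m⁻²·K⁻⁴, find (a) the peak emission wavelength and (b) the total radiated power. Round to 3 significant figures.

(a) λ_max = b/T = 2.898×10⁻³/1914 = 1.514×10⁻⁶ m = 1.51×10³ nm.
Area A = 5.81 cm² = 5.81×10⁻⁴ m².
(b) P = σAT⁴ = 5.670×10⁻⁸×5.81×10⁻⁴×(1914)⁴ = 442 W.

λ_max ≈ 1.51×10³ nm; P ≈ 442 W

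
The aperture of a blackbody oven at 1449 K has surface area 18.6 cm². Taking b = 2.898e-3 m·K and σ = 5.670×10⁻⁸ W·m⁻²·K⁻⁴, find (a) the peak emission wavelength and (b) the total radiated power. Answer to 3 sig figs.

λ_max ≈ 2.00 μm; P ≈ 465 W

(a) λ_max = b/T = 2.898×10⁻³/1449 = 2.000×10⁻⁶ m = 2.00 μm.
Area A = 18.6 cm² = 1.86×10⁻³ m².
(b) P = σAT⁴ = 5.670×10⁻⁸×1.86×10⁻³×(1449)⁴ = 465 W.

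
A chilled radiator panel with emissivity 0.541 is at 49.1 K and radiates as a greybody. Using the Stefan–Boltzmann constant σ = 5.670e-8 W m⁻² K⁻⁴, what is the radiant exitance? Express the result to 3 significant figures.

Stefan–Boltzmann: I = εσT⁴ = 0.541 × 5.670×10⁻⁸ × (49.1)⁴ = 0.178 W/m².

I ≈ 0.178 W/m²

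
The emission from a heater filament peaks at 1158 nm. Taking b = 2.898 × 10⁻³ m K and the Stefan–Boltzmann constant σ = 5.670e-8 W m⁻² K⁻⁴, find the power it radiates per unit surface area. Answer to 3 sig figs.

Wien's law: T = b/λ_max = 2.898×10⁻³/1.158×10⁻⁶ = 2502.59 K.
Then I = σT⁴ = 5.670×10⁻⁸×(2502.59)⁴ = 2.22×10⁶ W/m².

I ≈ 2.22×10⁶ W/m²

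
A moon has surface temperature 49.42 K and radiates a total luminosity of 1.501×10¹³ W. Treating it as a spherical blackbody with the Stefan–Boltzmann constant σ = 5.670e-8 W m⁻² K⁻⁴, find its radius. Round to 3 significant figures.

L = 4πR²σT⁴ ⇒ R = √(L/(4πσT⁴)).
σT⁴ = 0.338216 W/m², so R = √(1.501×10¹³/(4π×0.338216)) = 1.88×10⁶ m.

R ≈ 1.88×10⁶ m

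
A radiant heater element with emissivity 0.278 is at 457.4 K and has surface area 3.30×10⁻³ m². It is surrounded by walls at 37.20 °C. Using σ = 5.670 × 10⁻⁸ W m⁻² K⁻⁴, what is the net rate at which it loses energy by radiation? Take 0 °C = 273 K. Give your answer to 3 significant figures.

Net loss ≈ 1.80 W

Surroundings: T = 37.20 °C + 273 = 310.20 K.
Area A = 3.30×10⁻³ m².
Net radiated power P_net = εσA(T⁴ − T₀⁴) = 0.278×5.670×10⁻⁸×3.30×10⁻³×(457.4⁴ − 310.20⁴).
T⁴ − T₀⁴ = 4.37708×10¹⁰ − 9.25907×10⁹ = 3.45117×10¹⁰ K⁴, so P_net = 1.80 W.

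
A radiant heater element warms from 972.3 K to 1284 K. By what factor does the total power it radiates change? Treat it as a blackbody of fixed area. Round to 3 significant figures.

P₂/P₁ ≈ 3.04

P ∝ T⁴, so P₂/P₁ = (T₂/T₁)⁴ = (1284/972.3)⁴ = (1.32058)⁴ = 3.04.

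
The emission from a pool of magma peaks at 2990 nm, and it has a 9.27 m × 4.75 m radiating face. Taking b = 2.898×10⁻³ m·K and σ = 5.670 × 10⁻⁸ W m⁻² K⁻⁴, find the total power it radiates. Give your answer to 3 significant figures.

P ≈ 2.20×10⁶ W

Wien's law: T = b/λ_max = 2.898×10⁻³/2.990×10⁻⁶ = 969.231 K.
Area A = 9.27 × 4.75 = 44.0325 m².
Then P = σAT⁴ = 5.670×10⁻⁸×44.0325×(969.231)⁴ = 2.20×10⁶ W.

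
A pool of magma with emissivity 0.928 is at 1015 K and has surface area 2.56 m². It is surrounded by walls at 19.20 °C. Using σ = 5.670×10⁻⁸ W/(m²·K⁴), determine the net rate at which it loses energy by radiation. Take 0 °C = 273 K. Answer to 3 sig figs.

Net loss ≈ 1.42×10⁵ W

Surroundings: T = 19.20 °C + 273 = 292.20 K.
Area A = 2.56 m².
Net radiated power P_net = εσA(T⁴ − T₀⁴) = 0.928×5.670×10⁻⁸×2.56×(1015⁴ − 292.20⁴).
T⁴ − T₀⁴ = 1.06136×10¹² − 7.28989×10⁹ = 1.05407×10¹² K⁴, so P_net = 1.42×10⁵ W.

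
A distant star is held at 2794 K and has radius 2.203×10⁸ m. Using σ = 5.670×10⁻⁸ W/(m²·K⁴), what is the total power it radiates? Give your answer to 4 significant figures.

Surface area A = 4πR² = 4π(2.203×10⁸ m)² = 6.09872×10¹⁷ m².
P = σAT⁴ = 5.670×10⁻⁸ × 6.09872×10¹⁷ × (2794)⁴ = 2.107×10²⁴ W.

P ≈ 2.107×10²⁴ W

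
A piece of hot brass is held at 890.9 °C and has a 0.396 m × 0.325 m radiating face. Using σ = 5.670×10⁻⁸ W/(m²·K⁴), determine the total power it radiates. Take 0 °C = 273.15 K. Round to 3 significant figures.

P ≈ 1.34×10⁴ W

T = 890.9 °C + 273.15 = 1164.05 K.
Area A = 0.396 × 0.325 = 0.1287 m².
P = σAT⁴ = 5.670×10⁻⁸ × 0.1287 × (1164.05)⁴ = 1.34×10⁴ W.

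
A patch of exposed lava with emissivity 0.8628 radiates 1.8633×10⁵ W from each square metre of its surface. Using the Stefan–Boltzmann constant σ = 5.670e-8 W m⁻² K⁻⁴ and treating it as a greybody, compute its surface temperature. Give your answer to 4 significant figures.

I = εσT⁴, so T = (I/εσ)^(1/4) = (1.8633×10⁵/(0.8628×5.670×10⁻⁸))^(1/4) = 1397 K.

T ≈ 1397 K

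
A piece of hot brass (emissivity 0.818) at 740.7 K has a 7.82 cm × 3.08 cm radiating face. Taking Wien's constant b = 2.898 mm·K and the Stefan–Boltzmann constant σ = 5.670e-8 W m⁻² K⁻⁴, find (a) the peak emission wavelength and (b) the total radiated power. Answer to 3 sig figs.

λ_max ≈ 3.91 μm; P ≈ 33.6 W

(a) λ_max = b/T = 2.898×10⁻³/740.7 = 3.913×10⁻⁶ m = 3.91 μm.
Area A = 0.0782 × 0.0308 = 2.40856×10⁻³ m².
(b) P = εσAT⁴ = 0.818×5.670×10⁻⁸×2.40856×10⁻³×(740.7)⁴ = 33.6 W.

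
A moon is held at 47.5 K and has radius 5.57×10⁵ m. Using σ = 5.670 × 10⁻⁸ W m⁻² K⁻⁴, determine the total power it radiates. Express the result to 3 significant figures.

Surface area A = 4πR² = 4π(5.57×10⁵ m)² = 3.89870×10¹² m².
P = σAT⁴ = 5.670×10⁻⁸ × 3.89870×10¹² × (47.5)⁴ = 1.13×10¹² W.

P ≈ 1.13×10¹² W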